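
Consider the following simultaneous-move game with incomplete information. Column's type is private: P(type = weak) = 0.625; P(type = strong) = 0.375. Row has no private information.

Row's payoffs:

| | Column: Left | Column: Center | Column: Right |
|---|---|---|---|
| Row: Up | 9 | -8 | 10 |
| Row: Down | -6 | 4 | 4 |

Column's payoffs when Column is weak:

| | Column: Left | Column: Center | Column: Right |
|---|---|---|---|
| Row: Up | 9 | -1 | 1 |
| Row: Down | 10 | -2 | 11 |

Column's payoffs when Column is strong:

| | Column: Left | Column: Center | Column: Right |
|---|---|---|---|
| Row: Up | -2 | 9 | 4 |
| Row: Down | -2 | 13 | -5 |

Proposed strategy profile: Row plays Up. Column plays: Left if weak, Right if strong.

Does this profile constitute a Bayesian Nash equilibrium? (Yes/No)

Row plays Up: E[Up] = 0.625·(9) + 0.375·(10) = 9.375; E[Down] = -2.25. Best-responding. ✓
Column (type weak), facing Up: Left gives 9, Center gives -1, Right gives 1. Proposed Left is best. ✓
Column (type strong), facing Up: Left gives -2, Center gives 9, Right gives 4. Proposed Right is not best — profitable deviation exists. ✗

No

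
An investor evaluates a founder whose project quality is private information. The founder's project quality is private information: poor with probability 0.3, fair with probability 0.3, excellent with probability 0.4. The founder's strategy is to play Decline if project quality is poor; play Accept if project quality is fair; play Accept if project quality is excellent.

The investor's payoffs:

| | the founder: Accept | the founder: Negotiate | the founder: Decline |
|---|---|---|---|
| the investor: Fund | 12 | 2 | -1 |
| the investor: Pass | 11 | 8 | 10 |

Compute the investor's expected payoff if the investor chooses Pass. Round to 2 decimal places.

E[Pass] = 0.3·10 + 0.3·11 + 0.4·11 = 3 + 3.3 + 4.4 = 10.7

10.70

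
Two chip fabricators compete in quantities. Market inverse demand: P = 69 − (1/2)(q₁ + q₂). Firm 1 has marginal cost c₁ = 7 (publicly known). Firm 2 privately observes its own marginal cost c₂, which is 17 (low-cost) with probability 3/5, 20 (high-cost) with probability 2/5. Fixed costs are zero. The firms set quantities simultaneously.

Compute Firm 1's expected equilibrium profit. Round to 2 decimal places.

1190.72

Type-c best response for Firm 2: q₂(c) = (69 − c) − q₁/2.
Firm 1 maximizes expected profit; its first-order condition is 69 − q₁ − (1/2)E[q₂] − 7 = 0.
Substituting E[q₂] and solving: E[c₂] = 18.2, so q₁ = (69 − 2·7 + 18.2)/(3/2) = 48.8.
E[P] = 69 − (1/2)·(q₁ + E[q₂]) = 31.4; Firm 1's expected profit = (E[P] − 7)·q₁ = (31.4 − 7)·48.8 = 1190.72.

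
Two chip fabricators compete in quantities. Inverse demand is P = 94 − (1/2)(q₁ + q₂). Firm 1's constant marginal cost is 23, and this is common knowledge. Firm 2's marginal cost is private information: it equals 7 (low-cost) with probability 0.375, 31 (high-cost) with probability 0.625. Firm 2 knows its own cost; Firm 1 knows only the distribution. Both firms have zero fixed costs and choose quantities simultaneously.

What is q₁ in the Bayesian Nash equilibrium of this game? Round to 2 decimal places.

46.67

Type-c best response for Firm 2: q₂(c) = (94 − c) − q₁/2.
Firm 1 maximizes expected profit; its first-order condition is 94 − q₁ − (1/2)E[q₂] − 23 = 0.
Substituting E[q₂] and solving: E[c₂] = 22, so q₁ = (94 − 2·23 + 22)/(3/2) = 46.6667.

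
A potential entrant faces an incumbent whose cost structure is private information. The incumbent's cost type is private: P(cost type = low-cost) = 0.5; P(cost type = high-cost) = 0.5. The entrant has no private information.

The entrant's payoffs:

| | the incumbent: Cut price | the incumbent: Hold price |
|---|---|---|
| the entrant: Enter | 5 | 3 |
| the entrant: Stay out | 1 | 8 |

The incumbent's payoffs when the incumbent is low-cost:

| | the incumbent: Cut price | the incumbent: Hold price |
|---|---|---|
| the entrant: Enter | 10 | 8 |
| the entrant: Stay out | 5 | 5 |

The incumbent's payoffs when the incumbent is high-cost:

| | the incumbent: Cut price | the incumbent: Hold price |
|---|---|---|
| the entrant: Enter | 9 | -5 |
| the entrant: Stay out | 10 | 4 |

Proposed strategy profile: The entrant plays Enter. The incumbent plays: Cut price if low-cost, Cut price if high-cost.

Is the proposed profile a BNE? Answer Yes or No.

Yes

A profile is a BNE iff every type of every player is best-responding given beliefs about the other side.
The entrant plays Enter: E[Enter] = 0.5·(5) + 0.5·(5) = 5; E[Stay out] = 1. Best-responding. ✓
The incumbent (cost type low-cost), facing Enter: Cut price gives 10, Hold price gives 8. Proposed Cut price is best. ✓
The incumbent (cost type high-cost), facing Enter: Cut price gives 9, Hold price gives -5. Proposed Cut price is best. ✓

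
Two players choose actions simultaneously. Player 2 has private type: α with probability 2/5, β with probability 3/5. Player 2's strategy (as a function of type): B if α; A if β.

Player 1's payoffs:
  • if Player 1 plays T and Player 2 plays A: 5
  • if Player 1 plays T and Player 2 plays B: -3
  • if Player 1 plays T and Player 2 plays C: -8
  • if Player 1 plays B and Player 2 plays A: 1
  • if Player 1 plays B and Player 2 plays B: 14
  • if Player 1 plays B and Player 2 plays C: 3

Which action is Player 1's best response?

B

E[T] = 2/5·(-3) + 3/5·(5) = 9/5
E[B] = 2/5·(14) + 3/5·(1) = 31/5
Best response: B (31/5 is the largest).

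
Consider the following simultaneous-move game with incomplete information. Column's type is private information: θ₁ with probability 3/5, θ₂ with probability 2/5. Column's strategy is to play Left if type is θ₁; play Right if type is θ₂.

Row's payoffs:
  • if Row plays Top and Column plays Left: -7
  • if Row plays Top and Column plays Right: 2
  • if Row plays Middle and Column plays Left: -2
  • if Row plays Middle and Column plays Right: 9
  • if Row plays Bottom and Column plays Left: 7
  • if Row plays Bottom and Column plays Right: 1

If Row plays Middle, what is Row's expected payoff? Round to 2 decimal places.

E[Middle] = 3/5·(-2) + 2/5·9 = (-6/5) + 18/5 = 12/5

2.40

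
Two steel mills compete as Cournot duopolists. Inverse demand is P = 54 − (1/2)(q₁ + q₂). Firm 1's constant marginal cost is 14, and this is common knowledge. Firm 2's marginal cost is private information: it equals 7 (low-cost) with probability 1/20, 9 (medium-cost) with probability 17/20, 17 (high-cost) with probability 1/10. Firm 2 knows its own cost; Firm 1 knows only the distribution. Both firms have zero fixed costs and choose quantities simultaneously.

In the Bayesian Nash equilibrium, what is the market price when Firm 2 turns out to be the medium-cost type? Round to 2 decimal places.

Type-c best response for Firm 2: q₂(c) = (54 − c) − q₁/2.
Firm 1 maximizes expected profit; its first-order condition is 54 − q₁ − (1/2)E[q₂] − 14 = 0.
Substituting E[q₂] and solving: E[c₂] = 9.7, so q₁ = (54 − 2·14 + 9.7)/(3/2) = 23.8.
q₂(medium-cost) = 33.1, so P = 54 − (1/2)·(23.8 + 33.1) = 25.55.

25.55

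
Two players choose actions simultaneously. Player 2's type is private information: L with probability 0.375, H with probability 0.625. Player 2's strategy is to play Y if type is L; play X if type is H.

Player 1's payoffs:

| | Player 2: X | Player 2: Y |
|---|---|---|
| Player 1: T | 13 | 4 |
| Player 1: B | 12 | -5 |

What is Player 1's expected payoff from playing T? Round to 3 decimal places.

Take the expectation over Player 2's type, weighting each type's action by its prior probability.
E[T] = 0.375·4 + 0.625·13 = 1.5 + 8.125 = 9.625

9.625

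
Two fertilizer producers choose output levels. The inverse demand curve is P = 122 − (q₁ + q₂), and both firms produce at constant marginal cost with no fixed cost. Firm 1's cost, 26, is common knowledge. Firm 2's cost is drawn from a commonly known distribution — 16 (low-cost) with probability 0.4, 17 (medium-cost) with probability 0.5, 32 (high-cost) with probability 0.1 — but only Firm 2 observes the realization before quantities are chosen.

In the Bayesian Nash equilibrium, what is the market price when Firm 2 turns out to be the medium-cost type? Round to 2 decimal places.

Type-c best response for Firm 2: q₂(c) = (122 − c)/2 − q₁/2.
Firm 1 maximizes expected profit; its first-order condition is 122 − 2q₁ − E[q₂] − 26 = 0.
Substituting E[q₂] and solving: E[c₂] = 18.1, so q₁ = (122 − 2·26 + 18.1)/3 = 29.3667.
q₂(medium-cost) = 37.8167, so P = 122 − (29.3667 + 37.8167) = 54.8167.

54.82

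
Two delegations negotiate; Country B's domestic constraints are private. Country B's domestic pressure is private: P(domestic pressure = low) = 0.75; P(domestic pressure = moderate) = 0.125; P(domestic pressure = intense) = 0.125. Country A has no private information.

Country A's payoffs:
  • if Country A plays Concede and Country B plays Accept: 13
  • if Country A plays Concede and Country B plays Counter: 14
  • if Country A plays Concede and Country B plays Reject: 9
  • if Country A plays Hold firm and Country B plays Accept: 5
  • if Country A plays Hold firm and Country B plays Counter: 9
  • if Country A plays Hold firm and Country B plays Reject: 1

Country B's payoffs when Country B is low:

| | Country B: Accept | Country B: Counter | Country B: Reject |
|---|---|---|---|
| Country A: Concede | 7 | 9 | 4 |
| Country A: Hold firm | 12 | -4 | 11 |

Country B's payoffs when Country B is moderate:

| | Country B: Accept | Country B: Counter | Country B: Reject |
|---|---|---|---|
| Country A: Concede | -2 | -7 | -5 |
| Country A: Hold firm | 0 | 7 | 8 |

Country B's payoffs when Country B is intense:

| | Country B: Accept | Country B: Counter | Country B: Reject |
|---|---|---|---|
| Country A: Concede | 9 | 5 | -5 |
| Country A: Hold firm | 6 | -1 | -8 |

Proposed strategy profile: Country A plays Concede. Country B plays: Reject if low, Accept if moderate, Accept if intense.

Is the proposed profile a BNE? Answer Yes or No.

No

Country A plays Concede: E[Concede] = 0.75·(9) + 0.125·(13) + 0.125·(13) = 10; E[Hold firm] = 2. Best-responding. ✓
Country B (domestic pressure low), facing Concede: Accept gives 7, Counter gives 9, Reject gives 4. Proposed Reject is not best — profitable deviation exists. ✗
Country B (domestic pressure moderate), facing Concede: Accept gives -2, Counter gives -7, Reject gives -5. Proposed Accept is best. ✓
Country B (domestic pressure intense), facing Concede: Accept gives 9, Counter gives 5, Reject gives -5. Proposed Accept is best. ✓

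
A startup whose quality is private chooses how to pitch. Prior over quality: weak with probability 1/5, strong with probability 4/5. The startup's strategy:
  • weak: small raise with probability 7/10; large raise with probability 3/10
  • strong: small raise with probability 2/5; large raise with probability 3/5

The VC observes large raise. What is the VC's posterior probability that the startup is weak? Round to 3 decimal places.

P(large raise) = (1/5)·(3/10) + (4/5)·(3/5) = 27/50
P(weak | large raise) = ((1/5)·(3/10)) / (27/50) = (3/50) / (27/50) = 1/9

0.111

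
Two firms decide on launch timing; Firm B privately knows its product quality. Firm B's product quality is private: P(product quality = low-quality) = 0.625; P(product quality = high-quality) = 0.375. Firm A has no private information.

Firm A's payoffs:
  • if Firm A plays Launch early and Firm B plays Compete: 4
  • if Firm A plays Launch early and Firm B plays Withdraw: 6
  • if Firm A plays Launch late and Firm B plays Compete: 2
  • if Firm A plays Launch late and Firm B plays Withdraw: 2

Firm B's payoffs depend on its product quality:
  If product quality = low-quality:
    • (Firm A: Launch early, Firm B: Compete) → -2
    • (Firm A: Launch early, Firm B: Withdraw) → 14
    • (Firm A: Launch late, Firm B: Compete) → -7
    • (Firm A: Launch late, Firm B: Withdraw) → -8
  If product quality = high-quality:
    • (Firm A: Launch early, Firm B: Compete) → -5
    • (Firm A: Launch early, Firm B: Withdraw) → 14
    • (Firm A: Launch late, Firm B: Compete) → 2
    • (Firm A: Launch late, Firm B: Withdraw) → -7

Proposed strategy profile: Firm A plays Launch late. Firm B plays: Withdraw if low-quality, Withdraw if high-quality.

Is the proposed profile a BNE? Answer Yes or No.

No

Firm A plays Launch late: E[Launch late] = 0.625·(2) + 0.375·(2) = 2; E[Launch early] = 6. Not best-responding. ✗
Firm B (product quality low-quality), facing Launch late: Compete gives -7, Withdraw gives -8. Proposed Withdraw is not best — profitable deviation exists. ✗
Firm B (product quality high-quality), facing Launch late: Compete gives 2, Withdraw gives -7. Proposed Withdraw is not best — profitable deviation exists. ✗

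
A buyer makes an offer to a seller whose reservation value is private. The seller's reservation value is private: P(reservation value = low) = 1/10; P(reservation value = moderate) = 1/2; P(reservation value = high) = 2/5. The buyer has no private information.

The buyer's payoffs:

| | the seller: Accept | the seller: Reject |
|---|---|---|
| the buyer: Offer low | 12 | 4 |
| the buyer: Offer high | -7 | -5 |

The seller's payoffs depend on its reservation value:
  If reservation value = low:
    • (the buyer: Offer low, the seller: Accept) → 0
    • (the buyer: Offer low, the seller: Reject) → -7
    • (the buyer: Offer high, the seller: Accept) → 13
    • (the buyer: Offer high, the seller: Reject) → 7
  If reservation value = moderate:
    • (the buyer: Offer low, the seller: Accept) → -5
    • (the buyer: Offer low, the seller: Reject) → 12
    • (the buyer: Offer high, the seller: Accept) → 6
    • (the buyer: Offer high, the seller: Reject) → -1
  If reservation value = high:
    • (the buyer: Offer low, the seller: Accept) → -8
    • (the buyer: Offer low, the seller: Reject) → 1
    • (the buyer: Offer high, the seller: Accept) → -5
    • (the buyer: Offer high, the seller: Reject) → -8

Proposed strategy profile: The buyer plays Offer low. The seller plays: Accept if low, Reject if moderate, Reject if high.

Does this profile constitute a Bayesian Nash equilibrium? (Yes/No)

Yes

The buyer plays Offer low: E[Offer low] = 1/10·(12) + 1/2·(4) + 2/5·(4) = 24/5; E[Offer high] = -26/5. Best-responding. ✓
The seller (reservation value low), facing Offer low: Accept gives 0, Reject gives -7. Proposed Accept is best. ✓
The seller (reservation value moderate), facing Offer low: Accept gives -5, Reject gives 12. Proposed Reject is best. ✓
The seller (reservation value high), facing Offer low: Accept gives -8, Reject gives 1. Proposed Reject is best. ✓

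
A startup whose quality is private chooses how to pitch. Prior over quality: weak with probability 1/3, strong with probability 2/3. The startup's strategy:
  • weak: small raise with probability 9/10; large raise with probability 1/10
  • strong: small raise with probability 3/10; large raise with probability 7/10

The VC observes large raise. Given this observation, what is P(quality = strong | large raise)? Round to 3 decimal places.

0.933

P(large raise) = (1/3)·(1/10) + (2/3)·(7/10) = 1/2
P(strong | large raise) = ((2/3)·(7/10)) / (1/2) = (7/15) / (1/2) = 14/15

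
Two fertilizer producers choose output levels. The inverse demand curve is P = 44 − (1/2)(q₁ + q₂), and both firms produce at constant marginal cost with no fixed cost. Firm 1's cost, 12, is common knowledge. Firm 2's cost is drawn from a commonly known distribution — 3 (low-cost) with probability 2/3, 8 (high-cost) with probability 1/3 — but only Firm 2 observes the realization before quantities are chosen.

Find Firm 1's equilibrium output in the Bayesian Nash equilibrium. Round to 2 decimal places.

Type-c best response for Firm 2: q₂(c) = (44 − c) − q₁/2.
Firm 1 maximizes expected profit; its first-order condition is 44 − q₁ − (1/2)E[q₂] − 12 = 0.
Substituting E[q₂] and solving: E[c₂] = 4.66667, so q₁ = (44 − 2·12 + 4.66667)/(3/2) = 16.4444.

16.44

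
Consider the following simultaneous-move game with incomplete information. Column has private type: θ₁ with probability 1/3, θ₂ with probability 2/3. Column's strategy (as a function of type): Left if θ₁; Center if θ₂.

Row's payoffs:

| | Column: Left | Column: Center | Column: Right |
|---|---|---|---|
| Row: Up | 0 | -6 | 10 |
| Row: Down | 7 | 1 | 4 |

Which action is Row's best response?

Compute Row's expected payoff for each action, taking the expectation over Column's type.
E[Up] = 1/3·(0) + 2/3·(-6) = -4
E[Down] = 1/3·(7) + 2/3·(1) = 3
Best response: Down (3 is the largest).

Down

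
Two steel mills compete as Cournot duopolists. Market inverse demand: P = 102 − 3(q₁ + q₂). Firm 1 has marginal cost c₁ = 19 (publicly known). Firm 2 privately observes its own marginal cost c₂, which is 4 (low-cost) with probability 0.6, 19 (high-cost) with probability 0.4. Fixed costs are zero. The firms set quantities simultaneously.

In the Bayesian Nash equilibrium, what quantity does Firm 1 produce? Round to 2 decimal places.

8.22

Each type of Firm 2 best-responds to q₁; Firm 1 best-responds to the expected q₂ over Firm 2's types.
Firm 2 with cost c maximizes (102 − 3(q₁+q₂) − c)·q₂, giving q₂(c) = (102 − c − 3q₁)/6.
E[c₂] = 0.6·4 + 0.4·19 = 10
Firm 1's FOC against E[q₂] yields q₁ = (102 − 2·19 + E[c₂])/9 = (102 − 38 + 10)/9 = 8.22222.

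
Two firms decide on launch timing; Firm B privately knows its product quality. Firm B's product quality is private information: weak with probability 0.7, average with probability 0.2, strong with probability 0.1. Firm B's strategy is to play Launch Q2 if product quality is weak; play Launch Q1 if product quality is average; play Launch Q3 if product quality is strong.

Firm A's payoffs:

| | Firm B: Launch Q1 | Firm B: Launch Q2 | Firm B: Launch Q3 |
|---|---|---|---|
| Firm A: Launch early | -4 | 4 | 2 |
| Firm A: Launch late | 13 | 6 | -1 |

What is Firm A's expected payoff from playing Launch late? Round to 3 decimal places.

E[Launch late] = 0.7·6 + 0.2·13 + 0.1·(-1) = 4.2 + 2.6 + (-0.1) = 6.7

6.700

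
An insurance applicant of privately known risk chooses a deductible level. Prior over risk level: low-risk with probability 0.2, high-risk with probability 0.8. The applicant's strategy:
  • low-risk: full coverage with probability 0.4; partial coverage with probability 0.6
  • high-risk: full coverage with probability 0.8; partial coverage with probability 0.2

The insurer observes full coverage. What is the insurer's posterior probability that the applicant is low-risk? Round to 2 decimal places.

Apply Bayes' rule using the sender's strategy as the likelihood.
P(full coverage) = 0.2·0.4 + 0.8·0.8 = 0.72
P(low-risk | full coverage) = (0.2·0.4) / 0.72 = 0.08 / 0.72 = 0.111111

0.11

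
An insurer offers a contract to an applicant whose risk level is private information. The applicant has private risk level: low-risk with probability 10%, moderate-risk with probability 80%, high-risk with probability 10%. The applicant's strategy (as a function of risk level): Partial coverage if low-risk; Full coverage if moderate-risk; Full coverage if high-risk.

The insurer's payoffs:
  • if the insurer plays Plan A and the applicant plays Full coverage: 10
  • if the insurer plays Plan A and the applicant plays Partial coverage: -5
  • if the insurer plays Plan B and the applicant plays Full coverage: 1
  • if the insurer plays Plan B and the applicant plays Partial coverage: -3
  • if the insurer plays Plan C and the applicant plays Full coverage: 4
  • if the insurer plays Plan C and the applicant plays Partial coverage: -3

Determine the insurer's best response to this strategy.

E[Plan A] = 0.1·(-5) + 0.8·(10) + 0.1·(10) = 8.5
E[Plan B] = 0.1·(-3) + 0.8·(1) + 0.1·(1) = 0.6
E[Plan C] = 0.1·(-3) + 0.8·(4) + 0.1·(4) = 3.3
Best response: Plan A (8.5 is the largest).

Plan A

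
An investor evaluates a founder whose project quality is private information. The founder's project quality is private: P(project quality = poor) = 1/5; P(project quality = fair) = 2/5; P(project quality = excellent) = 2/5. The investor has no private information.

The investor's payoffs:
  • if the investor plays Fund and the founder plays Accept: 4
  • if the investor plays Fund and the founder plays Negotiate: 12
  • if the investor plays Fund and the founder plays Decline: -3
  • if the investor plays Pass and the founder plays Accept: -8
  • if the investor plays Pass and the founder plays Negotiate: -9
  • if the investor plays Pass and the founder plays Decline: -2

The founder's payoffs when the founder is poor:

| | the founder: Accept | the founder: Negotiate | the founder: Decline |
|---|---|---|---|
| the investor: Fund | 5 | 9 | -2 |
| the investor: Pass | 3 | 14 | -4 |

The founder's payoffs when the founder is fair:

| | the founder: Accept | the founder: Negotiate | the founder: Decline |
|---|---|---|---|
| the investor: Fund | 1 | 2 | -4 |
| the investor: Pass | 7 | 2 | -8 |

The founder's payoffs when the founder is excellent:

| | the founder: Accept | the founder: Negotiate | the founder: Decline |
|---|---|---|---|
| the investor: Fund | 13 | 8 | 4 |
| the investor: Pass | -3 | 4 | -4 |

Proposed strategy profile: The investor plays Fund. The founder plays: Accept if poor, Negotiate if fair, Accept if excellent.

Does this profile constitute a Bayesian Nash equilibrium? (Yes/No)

No

A profile is a BNE iff every type of every player is best-responding given beliefs about the other side.
The investor plays Fund: E[Fund] = 1/5·(4) + 2/5·(12) + 2/5·(4) = 36/5; E[Pass] = -42/5. Best-responding. ✓
The founder (project quality poor), facing Fund: Accept gives 5, Negotiate gives 9, Decline gives -2. Proposed Accept is not best — profitable deviation exists. ✗
The founder (project quality fair), facing Fund: Accept gives 1, Negotiate gives 2, Decline gives -4. Proposed Negotiate is best. ✓
The founder (project quality excellent), facing Fund: Accept gives 13, Negotiate gives 8, Decline gives 4. Proposed Accept is best. ✓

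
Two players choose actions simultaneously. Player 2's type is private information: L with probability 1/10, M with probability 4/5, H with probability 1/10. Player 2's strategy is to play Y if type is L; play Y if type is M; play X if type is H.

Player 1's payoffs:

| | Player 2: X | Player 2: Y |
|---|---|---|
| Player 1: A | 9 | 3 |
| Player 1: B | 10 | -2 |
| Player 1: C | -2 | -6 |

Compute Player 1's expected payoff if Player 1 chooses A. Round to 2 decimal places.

3.60

E[A] = 1/10·3 + 4/5·3 + 1/10·9 = 3/10 + 12/5 + 9/10 = 18/5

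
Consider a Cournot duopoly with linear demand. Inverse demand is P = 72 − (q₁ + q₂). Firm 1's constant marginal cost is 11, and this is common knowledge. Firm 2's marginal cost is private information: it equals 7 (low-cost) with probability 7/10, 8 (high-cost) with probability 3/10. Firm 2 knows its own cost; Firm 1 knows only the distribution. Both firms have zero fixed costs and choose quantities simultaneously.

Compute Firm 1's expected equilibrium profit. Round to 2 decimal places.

Type-c best response for Firm 2: q₂(c) = (72 − c)/2 − q₁/2.
Firm 1 maximizes expected profit; its first-order condition is 72 − 2q₁ − E[q₂] − 11 = 0.
Substituting E[q₂] and solving: E[c₂] = 7.3, so q₁ = (72 − 2·11 + 7.3)/3 = 19.1.
E[P] = 72 − (q₁ + E[q₂]) = 30.1; Firm 1's expected profit = (E[P] − 11)·q₁ = (30.1 − 11)·19.1 = 364.81.

364.81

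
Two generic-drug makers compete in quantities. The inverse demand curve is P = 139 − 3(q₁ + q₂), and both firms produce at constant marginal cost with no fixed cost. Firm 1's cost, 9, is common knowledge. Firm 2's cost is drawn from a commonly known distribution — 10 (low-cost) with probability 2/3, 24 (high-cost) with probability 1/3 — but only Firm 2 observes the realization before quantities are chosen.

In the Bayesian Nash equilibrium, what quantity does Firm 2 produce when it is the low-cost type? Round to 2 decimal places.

13.96

Firm 2 with cost c maximizes (139 − 3(q₁+q₂) − c)·q₂, giving q₂(c) = (139 − c − 3q₁)/6.
E[c₂] = 2/3·10 + 1/3·24 = 14.6667
Firm 1's FOC against E[q₂] yields q₁ = (139 − 2·9 + E[c₂])/9 = (139 − 18 + 14.6667)/9 = 15.0741.
q₂(low-cost) = (139 − 10 − 3·15.0741)/6 = 13.963.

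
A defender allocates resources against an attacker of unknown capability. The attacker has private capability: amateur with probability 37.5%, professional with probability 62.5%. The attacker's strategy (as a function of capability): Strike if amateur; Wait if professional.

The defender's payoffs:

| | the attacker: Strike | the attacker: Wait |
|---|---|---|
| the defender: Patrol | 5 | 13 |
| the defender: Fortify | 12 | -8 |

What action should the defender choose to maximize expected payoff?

Patrol

E[Patrol] = 0.375·(5) + 0.625·(13) = 10
E[Fortify] = 0.375·(12) + 0.625·(-8) = -0.5
Best response: Patrol (10 is the largest).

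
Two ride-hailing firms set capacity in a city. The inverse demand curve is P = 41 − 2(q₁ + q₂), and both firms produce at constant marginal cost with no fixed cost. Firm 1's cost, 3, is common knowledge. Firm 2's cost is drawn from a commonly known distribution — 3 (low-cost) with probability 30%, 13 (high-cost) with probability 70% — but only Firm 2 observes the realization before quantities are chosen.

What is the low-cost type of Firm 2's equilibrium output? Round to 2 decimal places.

5.75

Firm 2 with cost c maximizes (41 − 2(q₁+q₂) − c)·q₂, giving q₂(c) = (41 − c − 2q₁)/4.
E[c₂] = 0.3·3 + 0.7·13 = 10
Firm 1's FOC against E[q₂] yields q₁ = (41 − 2·3 + E[c₂])/6 = (41 − 6 + 10)/6 = 7.5.
q₂(low-cost) = (41 − 3 − 2·7.5)/4 = 5.75.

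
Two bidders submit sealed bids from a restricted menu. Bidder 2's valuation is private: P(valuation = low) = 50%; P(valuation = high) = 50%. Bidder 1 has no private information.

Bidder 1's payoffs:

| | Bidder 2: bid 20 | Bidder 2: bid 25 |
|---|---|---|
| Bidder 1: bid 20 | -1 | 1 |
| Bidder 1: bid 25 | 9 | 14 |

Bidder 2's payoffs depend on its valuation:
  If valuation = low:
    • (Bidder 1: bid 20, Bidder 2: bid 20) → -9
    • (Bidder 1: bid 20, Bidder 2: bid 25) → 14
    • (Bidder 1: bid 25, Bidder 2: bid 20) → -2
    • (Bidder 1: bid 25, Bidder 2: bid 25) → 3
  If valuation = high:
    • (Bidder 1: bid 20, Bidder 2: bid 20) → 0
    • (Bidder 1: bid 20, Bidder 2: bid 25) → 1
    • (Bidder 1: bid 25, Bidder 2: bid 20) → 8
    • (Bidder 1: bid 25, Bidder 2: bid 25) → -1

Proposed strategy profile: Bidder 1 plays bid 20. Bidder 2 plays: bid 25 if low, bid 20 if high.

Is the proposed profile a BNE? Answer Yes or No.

Bidder 1 plays bid 20: E[bid 20] = 0.5·(1) + 0.5·(-1) = 0; E[bid 25] = 11.5. Not best-responding. ✗
Bidder 2 (valuation low), facing bid 20: bid 20 gives -9, bid 25 gives 14. Proposed bid 25 is best. ✓
Bidder 2 (valuation high), facing bid 20: bid 20 gives 0, bid 25 gives 1. Proposed bid 20 is not best — profitable deviation exists. ✗

No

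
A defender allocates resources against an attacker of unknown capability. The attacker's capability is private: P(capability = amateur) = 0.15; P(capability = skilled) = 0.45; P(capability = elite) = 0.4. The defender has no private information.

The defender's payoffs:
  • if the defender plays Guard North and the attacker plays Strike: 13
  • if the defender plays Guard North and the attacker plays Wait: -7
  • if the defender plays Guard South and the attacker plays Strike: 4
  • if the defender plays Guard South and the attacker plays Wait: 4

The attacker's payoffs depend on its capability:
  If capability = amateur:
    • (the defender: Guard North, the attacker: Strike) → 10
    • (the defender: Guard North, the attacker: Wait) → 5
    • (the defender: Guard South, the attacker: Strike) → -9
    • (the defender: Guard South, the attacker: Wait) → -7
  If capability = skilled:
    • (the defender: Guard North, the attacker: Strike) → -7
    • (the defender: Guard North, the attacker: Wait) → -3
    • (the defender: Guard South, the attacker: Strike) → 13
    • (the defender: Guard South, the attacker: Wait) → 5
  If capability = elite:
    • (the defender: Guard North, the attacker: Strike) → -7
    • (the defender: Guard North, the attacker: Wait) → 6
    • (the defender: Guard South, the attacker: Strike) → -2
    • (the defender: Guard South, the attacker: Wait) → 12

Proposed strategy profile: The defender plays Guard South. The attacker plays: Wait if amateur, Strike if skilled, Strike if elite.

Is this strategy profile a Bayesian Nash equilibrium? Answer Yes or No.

The defender plays Guard South: E[Guard South] = 0.15·(4) + 0.45·(4) + 0.4·(4) = 4; E[Guard North] = 10. Not best-responding. ✗
The attacker (capability amateur), facing Guard South: Strike gives -9, Wait gives -7. Proposed Wait is best. ✓
The attacker (capability skilled), facing Guard South: Strike gives 13, Wait gives 5. Proposed Strike is best. ✓
The attacker (capability elite), facing Guard South: Strike gives -2, Wait gives 12. Proposed Strike is not best — profitable deviation exists. ✗

No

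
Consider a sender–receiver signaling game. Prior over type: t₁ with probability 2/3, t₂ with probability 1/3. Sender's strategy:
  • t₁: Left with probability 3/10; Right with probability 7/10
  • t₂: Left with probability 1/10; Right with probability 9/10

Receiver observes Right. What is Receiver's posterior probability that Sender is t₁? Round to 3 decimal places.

P(Right) = (2/3)·(7/10) + (1/3)·(9/10) = 23/30
P(t₁ | Right) = ((2/3)·(7/10)) / (23/30) = (7/15) / (23/30) = 14/23

0.609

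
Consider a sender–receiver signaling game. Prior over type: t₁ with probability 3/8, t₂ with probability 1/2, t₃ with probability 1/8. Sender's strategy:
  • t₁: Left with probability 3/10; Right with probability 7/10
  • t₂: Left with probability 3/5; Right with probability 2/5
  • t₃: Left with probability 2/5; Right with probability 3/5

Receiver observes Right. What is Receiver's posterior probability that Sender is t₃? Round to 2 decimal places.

P(Right) = (3/8)·(7/10) + (1/2)·(2/5) + (1/8)·(3/5) = 43/80
P(t₃ | Right) = ((1/8)·(3/5)) / (43/80) = (3/40) / (43/80) = 6/43

0.14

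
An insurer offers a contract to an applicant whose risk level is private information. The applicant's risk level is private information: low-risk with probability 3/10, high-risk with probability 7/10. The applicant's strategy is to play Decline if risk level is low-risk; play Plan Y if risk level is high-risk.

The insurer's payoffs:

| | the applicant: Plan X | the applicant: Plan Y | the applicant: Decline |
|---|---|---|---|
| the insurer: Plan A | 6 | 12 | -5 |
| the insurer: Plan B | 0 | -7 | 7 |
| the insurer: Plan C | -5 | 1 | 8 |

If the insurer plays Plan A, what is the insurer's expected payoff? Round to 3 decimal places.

6.900

E[Plan A] = 3/10·(-5) + 7/10·12 = (-3/2) + 42/5 = 69/10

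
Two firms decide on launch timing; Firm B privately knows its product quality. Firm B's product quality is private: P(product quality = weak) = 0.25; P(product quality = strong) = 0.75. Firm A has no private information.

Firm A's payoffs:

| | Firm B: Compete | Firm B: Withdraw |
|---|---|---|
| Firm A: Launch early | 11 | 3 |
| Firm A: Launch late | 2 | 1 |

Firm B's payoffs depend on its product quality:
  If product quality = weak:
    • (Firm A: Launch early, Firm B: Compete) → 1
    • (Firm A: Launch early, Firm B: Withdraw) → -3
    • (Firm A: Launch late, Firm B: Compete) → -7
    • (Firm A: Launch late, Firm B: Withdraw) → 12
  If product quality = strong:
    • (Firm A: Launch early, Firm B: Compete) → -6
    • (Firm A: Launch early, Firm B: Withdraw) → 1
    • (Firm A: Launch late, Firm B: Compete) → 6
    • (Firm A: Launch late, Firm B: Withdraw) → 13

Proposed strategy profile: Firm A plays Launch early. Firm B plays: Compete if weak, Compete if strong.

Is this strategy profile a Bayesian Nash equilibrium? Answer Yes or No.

No

Firm A plays Launch early: E[Launch early] = 0.25·(11) + 0.75·(11) = 11; E[Launch late] = 2. Best-responding. ✓
Firm B (product quality weak), facing Launch early: Compete gives 1, Withdraw gives -3. Proposed Compete is best. ✓
Firm B (product quality strong), facing Launch early: Compete gives -6, Withdraw gives 1. Proposed Compete is not best — profitable deviation exists. ✗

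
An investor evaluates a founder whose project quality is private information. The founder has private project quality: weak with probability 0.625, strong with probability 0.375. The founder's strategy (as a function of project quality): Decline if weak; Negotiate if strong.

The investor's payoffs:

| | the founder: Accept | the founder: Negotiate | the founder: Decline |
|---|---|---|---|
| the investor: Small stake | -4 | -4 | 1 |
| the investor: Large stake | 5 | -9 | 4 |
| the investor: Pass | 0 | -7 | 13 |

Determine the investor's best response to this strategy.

Pass

Compute the investor's expected payoff for each action, taking the expectation over the founder's type.
E[Small stake] = 0.625·(1) + 0.375·(-4) = -0.875
E[Large stake] = 0.625·(4) + 0.375·(-9) = -0.875
E[Pass] = 0.625·(13) + 0.375·(-7) = 5.5
Best response: Pass (5.5 is the largest).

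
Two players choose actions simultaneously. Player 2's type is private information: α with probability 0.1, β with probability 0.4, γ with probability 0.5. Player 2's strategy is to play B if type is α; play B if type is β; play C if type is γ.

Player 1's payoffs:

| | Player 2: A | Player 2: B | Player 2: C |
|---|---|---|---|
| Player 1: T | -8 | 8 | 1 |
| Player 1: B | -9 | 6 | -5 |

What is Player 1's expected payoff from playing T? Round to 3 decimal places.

Take the expectation over Player 2's type, weighting each type's action by its prior probability.
E[T] = 0.1·8 + 0.4·8 + 0.5·1 = 0.8 + 3.2 + 0.5 = 4.5

4.500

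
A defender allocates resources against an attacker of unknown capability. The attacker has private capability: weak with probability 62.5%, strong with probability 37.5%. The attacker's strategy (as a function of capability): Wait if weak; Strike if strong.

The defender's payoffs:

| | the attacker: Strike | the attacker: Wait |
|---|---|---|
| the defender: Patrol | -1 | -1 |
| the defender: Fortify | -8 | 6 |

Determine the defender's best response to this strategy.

E[Patrol] = 0.625·(-1) + 0.375·(-1) = -1
E[Fortify] = 0.625·(6) + 0.375·(-8) = 0.75
Best response: Fortify (0.75 is the largest).

Fortify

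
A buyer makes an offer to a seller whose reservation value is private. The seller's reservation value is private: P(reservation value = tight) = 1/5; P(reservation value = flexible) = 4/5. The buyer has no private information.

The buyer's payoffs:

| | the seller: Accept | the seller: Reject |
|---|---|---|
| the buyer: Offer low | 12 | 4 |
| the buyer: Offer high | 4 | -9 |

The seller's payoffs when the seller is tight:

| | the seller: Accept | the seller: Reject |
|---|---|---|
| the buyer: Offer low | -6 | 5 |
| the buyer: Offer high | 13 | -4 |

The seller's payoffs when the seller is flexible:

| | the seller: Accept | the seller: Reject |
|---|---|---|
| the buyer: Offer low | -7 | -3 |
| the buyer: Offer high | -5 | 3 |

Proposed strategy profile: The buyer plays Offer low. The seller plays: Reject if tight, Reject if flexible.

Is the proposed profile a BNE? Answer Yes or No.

A profile is a BNE iff every type of every player is best-responding given beliefs about the other side.
The buyer plays Offer low: E[Offer low] = 1/5·(4) + 4/5·(4) = 4; E[Offer high] = -9. Best-responding. ✓
The seller (reservation value tight), facing Offer low: Accept gives -6, Reject gives 5. Proposed Reject is best. ✓
The seller (reservation value flexible), facing Offer low: Accept gives -7, Reject gives -3. Proposed Reject is best. ✓

Yes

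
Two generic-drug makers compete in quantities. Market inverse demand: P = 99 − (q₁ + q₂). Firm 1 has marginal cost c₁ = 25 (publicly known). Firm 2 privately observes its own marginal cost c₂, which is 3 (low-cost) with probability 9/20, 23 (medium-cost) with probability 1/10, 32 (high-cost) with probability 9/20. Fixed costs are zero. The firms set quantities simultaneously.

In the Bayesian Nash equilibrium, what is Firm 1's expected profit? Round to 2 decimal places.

499.52

Each type of Firm 2 best-responds to q₁; Firm 1 best-responds to the expected q₂ over Firm 2's types.
Firm 2 with cost c maximizes (99 − (q₁+q₂) − c)·q₂, giving q₂(c) = (99 − c − q₁)/2.
E[c₂] = 9/20·3 + 1/10·23 + 9/20·32 = 18.05
Firm 1's FOC against E[q₂] yields q₁ = (99 − 2·25 + E[c₂])/3 = (99 − 50 + 18.05)/3 = 22.35.
E[P] = 99 − (q₁ + E[q₂]) = 47.35; Firm 1's expected profit = (E[P] − 25)·q₁ = (47.35 − 25)·22.35 = 499.522.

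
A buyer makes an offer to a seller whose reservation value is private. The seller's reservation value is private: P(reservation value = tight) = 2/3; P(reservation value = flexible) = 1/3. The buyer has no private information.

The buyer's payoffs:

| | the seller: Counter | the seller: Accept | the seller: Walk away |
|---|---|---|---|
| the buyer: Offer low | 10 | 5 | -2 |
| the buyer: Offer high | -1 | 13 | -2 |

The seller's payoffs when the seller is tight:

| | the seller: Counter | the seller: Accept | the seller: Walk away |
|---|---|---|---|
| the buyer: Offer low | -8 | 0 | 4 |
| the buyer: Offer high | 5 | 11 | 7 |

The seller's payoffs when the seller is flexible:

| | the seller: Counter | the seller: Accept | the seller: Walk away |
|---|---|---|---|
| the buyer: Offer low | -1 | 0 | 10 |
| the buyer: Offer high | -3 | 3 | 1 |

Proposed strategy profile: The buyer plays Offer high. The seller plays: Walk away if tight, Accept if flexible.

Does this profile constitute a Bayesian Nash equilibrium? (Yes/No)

A profile is a BNE iff every type of every player is best-responding given beliefs about the other side.
The buyer plays Offer high: E[Offer high] = 2/3·(-2) + 1/3·(13) = 3; E[Offer low] = 1/3. Best-responding. ✓
The seller (reservation value tight), facing Offer high: Counter gives 5, Accept gives 11, Walk away gives 7. Proposed Walk away is not best — profitable deviation exists. ✗
The seller (reservation value flexible), facing Offer high: Counter gives -3, Accept gives 3, Walk away gives 1. Proposed Accept is best. ✓

No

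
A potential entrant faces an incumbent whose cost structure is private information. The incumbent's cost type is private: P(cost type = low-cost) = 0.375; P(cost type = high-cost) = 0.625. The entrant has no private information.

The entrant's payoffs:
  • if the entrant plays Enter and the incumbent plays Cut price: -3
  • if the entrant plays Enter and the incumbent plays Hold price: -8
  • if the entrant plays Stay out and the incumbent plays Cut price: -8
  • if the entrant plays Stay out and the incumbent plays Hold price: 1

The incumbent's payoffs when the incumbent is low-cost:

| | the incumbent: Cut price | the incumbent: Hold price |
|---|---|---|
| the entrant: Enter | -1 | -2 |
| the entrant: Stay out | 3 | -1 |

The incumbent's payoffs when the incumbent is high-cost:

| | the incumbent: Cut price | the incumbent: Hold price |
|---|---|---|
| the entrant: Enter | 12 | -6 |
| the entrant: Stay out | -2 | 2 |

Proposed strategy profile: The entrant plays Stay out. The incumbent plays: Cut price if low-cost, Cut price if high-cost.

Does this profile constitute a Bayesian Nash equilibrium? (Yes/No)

No

A profile is a BNE iff every type of every player is best-responding given beliefs about the other side.
The entrant plays Stay out: E[Stay out] = 0.375·(-8) + 0.625·(-8) = -8; E[Enter] = -3. Not best-responding. ✗
The incumbent (cost type low-cost), facing Stay out: Cut price gives 3, Hold price gives -1. Proposed Cut price is best. ✓
The incumbent (cost type high-cost), facing Stay out: Cut price gives -2, Hold price gives 2. Proposed Cut price is not best — profitable deviation exists. ✗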